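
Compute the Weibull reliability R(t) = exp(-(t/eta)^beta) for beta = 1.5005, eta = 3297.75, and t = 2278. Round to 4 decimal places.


beta = 1.5005, eta = 3297.75, t = 2278
t/eta = 2278 / 3297.75 = 0.6908
(t/eta)^beta = 0.6908^1.5005 = 0.574
R(t) = exp(-0.574)
R(t) = 0.5633

0.5633


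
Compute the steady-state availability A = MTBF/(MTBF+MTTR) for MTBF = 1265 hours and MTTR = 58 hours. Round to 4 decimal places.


MTBF = 1265
MTTR = 58
MTBF + MTTR = 1323
A = 1265 / 1323
A = 0.9562

0.9562


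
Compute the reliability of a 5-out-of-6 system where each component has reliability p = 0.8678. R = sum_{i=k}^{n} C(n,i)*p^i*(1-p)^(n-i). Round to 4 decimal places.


k = 5, n = 6, p = 0.8678
i=5: C(6,5)=6 * 0.8678^5 * 0.1322^1 = 0.3904
i=6: C(6,6)=1 * 0.8678^6 * 0.1322^0 = 0.4271
R = sum of terms = 0.8175

0.8175


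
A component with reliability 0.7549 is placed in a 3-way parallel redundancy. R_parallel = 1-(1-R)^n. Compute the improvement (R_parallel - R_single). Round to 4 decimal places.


R_single = 0.7549, n = 3
1 - R_single = 0.2451
(1 - R_single)^n = 0.2451^3 = 0.0147
R_parallel = 1 - 0.0147 = 0.9853
Improvement = 0.9853 - 0.7549
Improvement = 0.2304

0.2304


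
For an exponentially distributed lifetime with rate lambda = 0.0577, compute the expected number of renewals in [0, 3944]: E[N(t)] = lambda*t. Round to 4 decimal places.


lambda = 0.0577
t = 3944
E[N(t)] = lambda * t
E[N(t)] = 0.0577 * 3944
E[N(t)] = 227.5688

227.5688


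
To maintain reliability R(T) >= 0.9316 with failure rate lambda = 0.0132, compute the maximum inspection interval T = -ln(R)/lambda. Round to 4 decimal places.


R_target = 0.9316
lambda = 0.0132
-ln(0.9316) = 0.0709
T = 0.0709 / 0.0132
T = 5.3676

5.3676


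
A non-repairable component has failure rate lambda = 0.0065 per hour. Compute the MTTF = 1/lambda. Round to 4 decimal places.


lambda = 0.0065
MTTF = 1 / 0.0065
MTTF = 153.8462

153.8462


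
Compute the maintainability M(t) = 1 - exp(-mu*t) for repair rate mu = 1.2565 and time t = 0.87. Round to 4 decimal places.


mu = 1.2565, t = 0.87
mu * t = 1.2565 * 0.87 = 1.0932
exp(-1.0932) = 0.3352
M(t) = 1 - 0.3352
M(t) = 0.6648

0.6648


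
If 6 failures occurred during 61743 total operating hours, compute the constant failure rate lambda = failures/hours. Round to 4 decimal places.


failures = 6
total_hours = 61743
lambda = 6 / 61743
lambda = 0.0001

0.0001


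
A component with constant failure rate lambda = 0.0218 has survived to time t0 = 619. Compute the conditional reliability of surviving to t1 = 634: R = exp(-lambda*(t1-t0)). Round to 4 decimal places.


lambda = 0.0218
t0 = 619, t1 = 634
t1 - t0 = 15
lambda * (t1-t0) = 0.0218 * 15 = 0.327
R = exp(-0.327)
R = 0.7211

0.7211


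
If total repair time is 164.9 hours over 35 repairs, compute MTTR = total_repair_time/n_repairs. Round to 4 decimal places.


total_repair_time = 164.9
n_repairs = 35
MTTR = 164.9 / 35
MTTR = 4.7114

4.7114


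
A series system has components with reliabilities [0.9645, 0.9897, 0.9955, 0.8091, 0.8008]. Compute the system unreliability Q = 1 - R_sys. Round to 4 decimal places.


Components: [0.9645, 0.9897, 0.9955, 0.8091, 0.8008]
After component 1: product = 0.9645
After component 2: product = 0.9546
After component 3: product = 0.9503
After component 4: product = 0.7689
After component 5: product = 0.6157
R_sys = 0.6157
Q = 1 - 0.6157 = 0.3843

0.3843


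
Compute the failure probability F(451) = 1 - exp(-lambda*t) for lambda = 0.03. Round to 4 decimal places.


lambda = 0.03, t = 451
lambda * t = 13.53
exp(-13.53) = 0.0
F(t) = 1 - 0.0
F(t) = 1.0

1.0


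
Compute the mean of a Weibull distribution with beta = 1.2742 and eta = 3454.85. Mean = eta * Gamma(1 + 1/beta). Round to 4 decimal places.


beta = 1.2742, eta = 3454.85
1/beta = 0.7848
1 + 1/beta = 1.7848
Gamma(1.7848) = 0.9274
Mean = 3454.85 * 0.9274
Mean = 3204.1615

3204.1615


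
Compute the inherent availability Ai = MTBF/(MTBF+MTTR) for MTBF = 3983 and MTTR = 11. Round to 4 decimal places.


MTBF = 3983
MTTR = 11
MTBF + MTTR = 3994
Ai = 3983 / 3994
Ai = 0.9972

0.9972


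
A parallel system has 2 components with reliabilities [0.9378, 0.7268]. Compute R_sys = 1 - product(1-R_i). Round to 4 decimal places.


Components: [0.9378, 0.7268]
(1 - 0.9378) = 0.0622, running product = 0.0622
(1 - 0.7268) = 0.2732, running product = 0.017
Product of (1-R_i) = 0.017
R_sys = 1 - 0.017 = 0.983

0.983


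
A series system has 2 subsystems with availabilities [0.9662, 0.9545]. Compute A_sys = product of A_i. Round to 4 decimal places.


Subsystems: [0.9662, 0.9545]
After subsystem 1 (A=0.9662): product = 0.9662
After subsystem 2 (A=0.9545): product = 0.9222
A_sys = 0.9222

0.9222


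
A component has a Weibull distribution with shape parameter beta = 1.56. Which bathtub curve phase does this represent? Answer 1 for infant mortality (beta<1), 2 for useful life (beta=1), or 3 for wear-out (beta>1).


beta = 1.56
Compare beta to 1:
beta < 1 => infant mortality (phase 1)
beta = 1 => useful life (phase 2)
beta > 1 => wear-out (phase 3)
Since beta = 1.56, this is wear-out (increasing failure rate)
Phase = 3

3


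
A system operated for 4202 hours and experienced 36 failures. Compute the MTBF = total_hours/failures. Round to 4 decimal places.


total_hours = 4202
failures = 36
MTBF = 4202 / 36
MTBF = 116.7222

116.7222


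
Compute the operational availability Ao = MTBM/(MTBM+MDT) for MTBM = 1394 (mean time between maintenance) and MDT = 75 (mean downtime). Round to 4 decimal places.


MTBM = 1394
MDT = 75
MTBM + MDT = 1469
Ao = 1394 / 1469
Ao = 0.9489

0.9489


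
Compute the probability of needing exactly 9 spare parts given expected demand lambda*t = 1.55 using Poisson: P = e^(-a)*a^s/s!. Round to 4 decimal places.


a = 1.55, s = 9
e^(-a) = e^(-1.55) = 0.2122
a^s = 1.55^9 = 51.6399
s! = 362880
P = 0.2122 * 51.6399 / 362880
P = 0.0

0.0


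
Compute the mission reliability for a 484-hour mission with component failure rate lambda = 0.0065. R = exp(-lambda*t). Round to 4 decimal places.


lambda = 0.0065
mission_time = 484
lambda * t = 0.0065 * 484 = 3.146
R = exp(-3.146)
R = 0.043

0.043


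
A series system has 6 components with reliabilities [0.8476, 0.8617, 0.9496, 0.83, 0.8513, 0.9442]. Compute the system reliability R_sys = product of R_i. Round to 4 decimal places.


Components: [0.8476, 0.8617, 0.9496, 0.83, 0.8513, 0.9442]
After component 1 (R=0.8476): product = 0.8476
After component 2 (R=0.8617): product = 0.7304
After component 3 (R=0.9496): product = 0.6936
After component 4 (R=0.83): product = 0.5757
After component 5 (R=0.8513): product = 0.4901
After component 6 (R=0.9442): product = 0.4627
R_sys = 0.4627

0.4627


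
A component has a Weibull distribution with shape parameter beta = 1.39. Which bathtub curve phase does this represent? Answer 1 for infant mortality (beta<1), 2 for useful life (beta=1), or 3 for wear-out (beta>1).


beta = 1.39
Compare beta to 1:
beta < 1 => infant mortality (phase 1)
beta = 1 => useful life (phase 2)
beta > 1 => wear-out (phase 3)
Since beta = 1.39, this is wear-out (increasing failure rate)
Phase = 3

3


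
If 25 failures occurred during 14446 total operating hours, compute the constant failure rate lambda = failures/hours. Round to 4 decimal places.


failures = 25
total_hours = 14446
lambda = 25 / 14446
lambda = 0.0017

0.0017


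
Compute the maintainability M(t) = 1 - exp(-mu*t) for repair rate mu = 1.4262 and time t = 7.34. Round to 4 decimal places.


mu = 1.4262, t = 7.34
mu * t = 1.4262 * 7.34 = 10.4683
exp(-10.4683) = 0.0
M(t) = 1 - 0.0
M(t) = 1.0

1.0


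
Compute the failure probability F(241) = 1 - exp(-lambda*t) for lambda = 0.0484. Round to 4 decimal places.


lambda = 0.0484, t = 241
lambda * t = 11.6644
exp(-11.6644) = 0.0
F(t) = 1 - 0.0
F(t) = 1.0

1.0


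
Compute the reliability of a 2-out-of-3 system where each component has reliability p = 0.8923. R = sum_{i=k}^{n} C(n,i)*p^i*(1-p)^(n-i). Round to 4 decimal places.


k = 2, n = 3, p = 0.8923
i=2: C(3,2)=3 * 0.8923^2 * 0.1077^1 = 0.2573
i=3: C(3,3)=1 * 0.8923^3 * 0.1077^0 = 0.7104
R = sum of terms = 0.9677

0.9677


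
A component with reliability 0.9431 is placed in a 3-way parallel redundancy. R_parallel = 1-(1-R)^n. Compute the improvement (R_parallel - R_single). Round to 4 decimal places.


R_single = 0.9431, n = 3
1 - R_single = 0.0569
(1 - R_single)^n = 0.0569^3 = 0.0002
R_parallel = 1 - 0.0002 = 0.9998
Improvement = 0.9998 - 0.9431
Improvement = 0.0567

0.0567


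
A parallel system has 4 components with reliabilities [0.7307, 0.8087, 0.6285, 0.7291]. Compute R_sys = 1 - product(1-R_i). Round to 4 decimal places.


Components: [0.7307, 0.8087, 0.6285, 0.7291]
(1 - 0.7307) = 0.2693, running product = 0.2693
(1 - 0.8087) = 0.1913, running product = 0.0515
(1 - 0.6285) = 0.3715, running product = 0.0191
(1 - 0.7291) = 0.2709, running product = 0.0052
Product of (1-R_i) = 0.0052
R_sys = 1 - 0.0052 = 0.9948

0.9948


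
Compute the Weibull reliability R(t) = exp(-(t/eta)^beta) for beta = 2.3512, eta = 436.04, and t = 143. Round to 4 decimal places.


beta = 2.3512, eta = 436.04, t = 143
t/eta = 143 / 436.04 = 0.328
(t/eta)^beta = 0.328^2.3512 = 0.0727
R(t) = exp(-0.0727)
R(t) = 0.9299

0.9299


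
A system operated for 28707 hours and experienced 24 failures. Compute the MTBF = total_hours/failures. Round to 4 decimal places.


total_hours = 28707
failures = 24
MTBF = 28707 / 24
MTBF = 1196.125

1196.125


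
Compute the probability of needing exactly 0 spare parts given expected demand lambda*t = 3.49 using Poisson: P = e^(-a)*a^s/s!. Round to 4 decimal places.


a = 3.49, s = 0
e^(-a) = e^(-3.49) = 0.0305
a^s = 3.49^0 = 1.0
s! = 1
P = 0.0305 * 1.0 / 1
P = 0.0305

0.0305


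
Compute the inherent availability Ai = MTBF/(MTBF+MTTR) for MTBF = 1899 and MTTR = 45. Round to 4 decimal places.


MTBF = 1899
MTTR = 45
MTBF + MTTR = 1944
Ai = 1899 / 1944
Ai = 0.9769

0.9769


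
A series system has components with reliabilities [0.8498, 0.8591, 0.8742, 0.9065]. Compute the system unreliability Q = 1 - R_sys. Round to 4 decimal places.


Components: [0.8498, 0.8591, 0.8742, 0.9065]
After component 1: product = 0.8498
After component 2: product = 0.7301
After component 3: product = 0.6382
After component 4: product = 0.5785
R_sys = 0.5785
Q = 1 - 0.5785 = 0.4215

0.4215


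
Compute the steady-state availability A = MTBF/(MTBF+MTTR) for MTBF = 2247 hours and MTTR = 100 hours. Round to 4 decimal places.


MTBF = 2247
MTTR = 100
MTBF + MTTR = 2347
A = 2247 / 2347
A = 0.9574

0.9574


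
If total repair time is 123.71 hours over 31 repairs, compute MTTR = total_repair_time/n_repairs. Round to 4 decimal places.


total_repair_time = 123.71
n_repairs = 31
MTTR = 123.71 / 31
MTTR = 3.9906

3.9906


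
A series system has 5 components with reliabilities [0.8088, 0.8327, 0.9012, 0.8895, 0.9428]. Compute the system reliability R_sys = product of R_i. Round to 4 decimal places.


Components: [0.8088, 0.8327, 0.9012, 0.8895, 0.9428]
After component 1 (R=0.8088): product = 0.8088
After component 2 (R=0.8327): product = 0.6735
After component 3 (R=0.9012): product = 0.6069
After component 4 (R=0.8895): product = 0.5399
After component 5 (R=0.9428): product = 0.509
R_sys = 0.509

0.509


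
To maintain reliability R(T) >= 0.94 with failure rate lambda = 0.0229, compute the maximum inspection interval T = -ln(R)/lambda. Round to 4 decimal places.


R_target = 0.94
lambda = 0.0229
-ln(0.94) = 0.0619
T = 0.0619 / 0.0229
T = 2.702

2.702


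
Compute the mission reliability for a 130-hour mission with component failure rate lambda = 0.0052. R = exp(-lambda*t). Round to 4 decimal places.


lambda = 0.0052
mission_time = 130
lambda * t = 0.0052 * 130 = 0.676
R = exp(-0.676)
R = 0.5086

0.5086


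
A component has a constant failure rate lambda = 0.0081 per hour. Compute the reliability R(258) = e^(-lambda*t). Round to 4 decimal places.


lambda = 0.0081
t = 258
lambda * t = 2.0898
R(t) = e^(-2.0898)
R(t) = 0.1237

0.1237


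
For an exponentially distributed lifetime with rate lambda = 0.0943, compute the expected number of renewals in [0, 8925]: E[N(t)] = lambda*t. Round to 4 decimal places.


lambda = 0.0943
t = 8925
E[N(t)] = lambda * t
E[N(t)] = 0.0943 * 8925
E[N(t)] = 841.6275

841.6275


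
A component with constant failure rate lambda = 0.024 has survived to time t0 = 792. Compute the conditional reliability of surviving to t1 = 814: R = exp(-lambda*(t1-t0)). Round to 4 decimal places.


lambda = 0.024
t0 = 792, t1 = 814
t1 - t0 = 22
lambda * (t1-t0) = 0.024 * 22 = 0.528
R = exp(-0.528)
R = 0.5898

0.5898


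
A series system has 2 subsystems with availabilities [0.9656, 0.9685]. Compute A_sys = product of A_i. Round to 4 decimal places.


Subsystems: [0.9656, 0.9685]
After subsystem 1 (A=0.9656): product = 0.9656
After subsystem 2 (A=0.9685): product = 0.9352
A_sys = 0.9352

0.9352


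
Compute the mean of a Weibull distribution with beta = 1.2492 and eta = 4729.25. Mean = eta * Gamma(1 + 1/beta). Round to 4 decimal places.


beta = 1.2492, eta = 4729.25
1/beta = 0.8005
1 + 1/beta = 1.8005
Gamma(1.8005) = 0.9315
Mean = 4729.25 * 0.9315
Mean = 4405.3903

4405.3903


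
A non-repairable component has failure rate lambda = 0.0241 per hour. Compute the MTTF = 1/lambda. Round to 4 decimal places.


lambda = 0.0241
MTTF = 1 / 0.0241
MTTF = 41.4938

41.4938


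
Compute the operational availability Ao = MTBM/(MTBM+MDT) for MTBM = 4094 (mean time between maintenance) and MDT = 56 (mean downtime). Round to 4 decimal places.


MTBM = 4094
MDT = 56
MTBM + MDT = 4150
Ao = 4094 / 4150
Ao = 0.9865

0.9865


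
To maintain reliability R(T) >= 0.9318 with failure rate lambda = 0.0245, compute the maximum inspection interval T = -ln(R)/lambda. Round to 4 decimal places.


R_target = 0.9318
lambda = 0.0245
-ln(0.9318) = 0.0706
T = 0.0706 / 0.0245
T = 2.8831

2.8831


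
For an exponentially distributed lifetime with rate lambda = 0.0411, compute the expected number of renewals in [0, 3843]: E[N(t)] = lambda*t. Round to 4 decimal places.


lambda = 0.0411
t = 3843
E[N(t)] = lambda * t
E[N(t)] = 0.0411 * 3843
E[N(t)] = 157.9473

157.9473


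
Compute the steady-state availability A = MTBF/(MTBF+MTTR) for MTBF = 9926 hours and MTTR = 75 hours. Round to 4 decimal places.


MTBF = 9926
MTTR = 75
MTBF + MTTR = 10001
A = 9926 / 10001
A = 0.9925

0.9925


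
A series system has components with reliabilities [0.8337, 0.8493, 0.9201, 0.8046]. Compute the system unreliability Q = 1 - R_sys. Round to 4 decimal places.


Components: [0.8337, 0.8493, 0.9201, 0.8046]
After component 1: product = 0.8337
After component 2: product = 0.7081
After component 3: product = 0.6515
After component 4: product = 0.5242
R_sys = 0.5242
Q = 1 - 0.5242 = 0.4758

0.4758


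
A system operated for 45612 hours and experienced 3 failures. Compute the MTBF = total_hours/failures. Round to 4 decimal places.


total_hours = 45612
failures = 3
MTBF = 45612 / 3
MTBF = 15204.0

15204.0


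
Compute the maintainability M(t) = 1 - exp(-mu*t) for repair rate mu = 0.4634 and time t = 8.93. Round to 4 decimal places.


mu = 0.4634, t = 8.93
mu * t = 0.4634 * 8.93 = 4.1382
exp(-4.1382) = 0.016
M(t) = 1 - 0.016
M(t) = 0.984

0.984


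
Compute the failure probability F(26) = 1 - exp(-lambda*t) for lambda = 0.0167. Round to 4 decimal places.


lambda = 0.0167, t = 26
lambda * t = 0.4342
exp(-0.4342) = 0.6478
F(t) = 1 - 0.6478
F(t) = 0.3522

0.3522


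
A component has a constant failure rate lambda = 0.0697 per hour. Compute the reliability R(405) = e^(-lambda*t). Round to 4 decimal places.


lambda = 0.0697
t = 405
lambda * t = 28.2285
R(t) = e^(-28.2285)
R(t) = 0.0

0.0


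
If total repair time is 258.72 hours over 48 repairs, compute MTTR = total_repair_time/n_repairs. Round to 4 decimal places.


total_repair_time = 258.72
n_repairs = 48
MTTR = 258.72 / 48
MTTR = 5.39

5.39


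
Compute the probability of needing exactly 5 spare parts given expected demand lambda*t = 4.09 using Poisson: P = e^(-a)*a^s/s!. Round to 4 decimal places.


a = 4.09, s = 5
e^(-a) = e^(-4.09) = 0.0167
a^s = 4.09^5 = 1144.502
s! = 120
P = 0.0167 * 1144.502 / 120
P = 0.1597

0.1597


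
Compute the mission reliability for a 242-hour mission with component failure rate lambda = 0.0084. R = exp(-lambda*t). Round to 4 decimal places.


lambda = 0.0084
mission_time = 242
lambda * t = 0.0084 * 242 = 2.0328
R = exp(-2.0328)
R = 0.131

0.131


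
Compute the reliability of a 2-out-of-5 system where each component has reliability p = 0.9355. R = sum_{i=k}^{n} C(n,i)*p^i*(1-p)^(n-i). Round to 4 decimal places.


k = 2, n = 5, p = 0.9355
i=2: C(5,2)=10 * 0.9355^2 * 0.0645^3 = 0.0023
i=3: C(5,3)=10 * 0.9355^3 * 0.0645^2 = 0.0341
i=4: C(5,4)=5 * 0.9355^4 * 0.0645^1 = 0.247
i=5: C(5,5)=1 * 0.9355^5 * 0.0645^0 = 0.7165
R = sum of terms = 0.9999

0.9999


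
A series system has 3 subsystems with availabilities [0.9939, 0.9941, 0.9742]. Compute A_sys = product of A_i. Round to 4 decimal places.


Subsystems: [0.9939, 0.9941, 0.9742]
After subsystem 1 (A=0.9939): product = 0.9939
After subsystem 2 (A=0.9941): product = 0.988
After subsystem 3 (A=0.9742): product = 0.9625
A_sys = 0.9625

0.9625


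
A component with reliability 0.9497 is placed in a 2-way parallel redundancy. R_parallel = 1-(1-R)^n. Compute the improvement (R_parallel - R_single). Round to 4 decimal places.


R_single = 0.9497, n = 2
1 - R_single = 0.0503
(1 - R_single)^n = 0.0503^2 = 0.0025
R_parallel = 1 - 0.0025 = 0.9975
Improvement = 0.9975 - 0.9497
Improvement = 0.0478

0.0478


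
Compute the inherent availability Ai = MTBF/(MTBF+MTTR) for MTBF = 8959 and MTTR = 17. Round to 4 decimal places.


MTBF = 8959
MTTR = 17
MTBF + MTTR = 8976
Ai = 8959 / 8976
Ai = 0.9981

0.9981


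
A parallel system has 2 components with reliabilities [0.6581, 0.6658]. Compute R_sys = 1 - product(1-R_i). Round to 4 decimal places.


Components: [0.6581, 0.6658]
(1 - 0.6581) = 0.3419, running product = 0.3419
(1 - 0.6658) = 0.3342, running product = 0.1143
Product of (1-R_i) = 0.1143
R_sys = 1 - 0.1143 = 0.8857

0.8857


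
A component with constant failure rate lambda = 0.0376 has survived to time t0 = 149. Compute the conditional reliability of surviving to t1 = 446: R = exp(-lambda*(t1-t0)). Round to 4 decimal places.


lambda = 0.0376
t0 = 149, t1 = 446
t1 - t0 = 297
lambda * (t1-t0) = 0.0376 * 297 = 11.1672
R = exp(-11.1672)
R = 0.0

0.0


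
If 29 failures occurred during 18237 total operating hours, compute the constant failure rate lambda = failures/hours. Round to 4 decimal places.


failures = 29
total_hours = 18237
lambda = 29 / 18237
lambda = 0.0016

0.0016


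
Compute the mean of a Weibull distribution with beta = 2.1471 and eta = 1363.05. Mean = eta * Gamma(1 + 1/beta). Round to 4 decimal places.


beta = 2.1471, eta = 1363.05
1/beta = 0.4657
1 + 1/beta = 1.4657
Gamma(1.4657) = 0.8856
Mean = 1363.05 * 0.8856
Mean = 1207.1313

1207.1313


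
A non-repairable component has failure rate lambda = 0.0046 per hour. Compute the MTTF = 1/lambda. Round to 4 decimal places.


lambda = 0.0046
MTTF = 1 / 0.0046
MTTF = 217.3913

217.3913


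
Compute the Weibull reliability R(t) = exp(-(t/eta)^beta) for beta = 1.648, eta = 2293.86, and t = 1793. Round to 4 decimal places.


beta = 1.648, eta = 2293.86, t = 1793
t/eta = 1793 / 2293.86 = 0.7817
(t/eta)^beta = 0.7817^1.648 = 0.6663
R(t) = exp(-0.6663)
R(t) = 0.5136

0.5136


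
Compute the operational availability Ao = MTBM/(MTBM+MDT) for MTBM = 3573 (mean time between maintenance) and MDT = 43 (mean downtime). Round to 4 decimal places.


MTBM = 3573
MDT = 43
MTBM + MDT = 3616
Ao = 3573 / 3616
Ao = 0.9881

0.9881


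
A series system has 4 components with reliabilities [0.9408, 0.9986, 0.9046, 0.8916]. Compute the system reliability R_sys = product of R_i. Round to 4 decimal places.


Components: [0.9408, 0.9986, 0.9046, 0.8916]
After component 1 (R=0.9408): product = 0.9408
After component 2 (R=0.9986): product = 0.9395
After component 3 (R=0.9046): product = 0.8499
After component 4 (R=0.8916): product = 0.7577
R_sys = 0.7577

0.7577


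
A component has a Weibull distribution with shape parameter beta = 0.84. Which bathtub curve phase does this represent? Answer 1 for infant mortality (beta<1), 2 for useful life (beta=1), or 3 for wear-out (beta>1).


beta = 0.84
Compare beta to 1:
beta < 1 => infant mortality (phase 1)
beta = 1 => useful life (phase 2)
beta > 1 => wear-out (phase 3)
Since beta = 0.84, this is infant mortality (decreasing failure rate)
Phase = 1

1


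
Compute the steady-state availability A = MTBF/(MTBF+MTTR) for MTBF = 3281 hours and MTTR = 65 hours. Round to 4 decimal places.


MTBF = 3281
MTTR = 65
MTBF + MTTR = 3346
A = 3281 / 3346
A = 0.9806

0.9806


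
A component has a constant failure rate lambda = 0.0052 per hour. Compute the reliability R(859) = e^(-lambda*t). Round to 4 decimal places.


lambda = 0.0052
t = 859
lambda * t = 4.4668
R(t) = e^(-4.4668)
R(t) = 0.0115

0.0115


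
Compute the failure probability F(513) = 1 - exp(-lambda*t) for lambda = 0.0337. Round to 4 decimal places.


lambda = 0.0337, t = 513
lambda * t = 17.2881
exp(-17.2881) = 0.0
F(t) = 1 - 0.0
F(t) = 1.0

1.0


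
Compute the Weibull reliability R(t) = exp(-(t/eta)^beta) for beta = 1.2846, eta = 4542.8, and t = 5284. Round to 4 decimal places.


beta = 1.2846, eta = 4542.8, t = 5284
t/eta = 5284 / 4542.8 = 1.1632
(t/eta)^beta = 1.1632^1.2846 = 1.2143
R(t) = exp(-1.2143)
R(t) = 0.2969

0.2969


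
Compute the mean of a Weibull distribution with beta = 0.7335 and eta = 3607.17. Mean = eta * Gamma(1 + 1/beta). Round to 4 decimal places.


beta = 0.7335, eta = 3607.17
1/beta = 1.3633
1 + 1/beta = 2.3633
Gamma(2.3633) = 1.2132
Mean = 3607.17 * 1.2132
Mean = 4376.2285

4376.2285


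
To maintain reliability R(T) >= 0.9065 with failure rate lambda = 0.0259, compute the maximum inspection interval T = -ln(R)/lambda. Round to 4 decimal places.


R_target = 0.9065
lambda = 0.0259
-ln(0.9065) = 0.0982
T = 0.0982 / 0.0259
T = 3.7901

3.7901


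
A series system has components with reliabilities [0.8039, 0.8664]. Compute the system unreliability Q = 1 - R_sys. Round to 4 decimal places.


Components: [0.8039, 0.8664]
After component 1: product = 0.8039
After component 2: product = 0.6965
R_sys = 0.6965
Q = 1 - 0.6965 = 0.3035

0.3035


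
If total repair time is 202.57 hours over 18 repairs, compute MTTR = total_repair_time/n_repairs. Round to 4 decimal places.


total_repair_time = 202.57
n_repairs = 18
MTTR = 202.57 / 18
MTTR = 11.2539

11.2539


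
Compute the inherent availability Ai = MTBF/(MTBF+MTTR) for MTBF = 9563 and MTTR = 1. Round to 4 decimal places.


MTBF = 9563
MTTR = 1
MTBF + MTTR = 9564
Ai = 9563 / 9564
Ai = 0.9999

0.9999


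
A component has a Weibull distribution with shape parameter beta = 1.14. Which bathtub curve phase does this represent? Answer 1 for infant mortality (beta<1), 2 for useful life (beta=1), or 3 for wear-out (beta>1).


beta = 1.14
Compare beta to 1:
beta < 1 => infant mortality (phase 1)
beta = 1 => useful life (phase 2)
beta > 1 => wear-out (phase 3)
Since beta = 1.14, this is wear-out (increasing failure rate)
Phase = 3

3


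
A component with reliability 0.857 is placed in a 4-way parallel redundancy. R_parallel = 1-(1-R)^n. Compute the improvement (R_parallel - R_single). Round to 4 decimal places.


R_single = 0.857, n = 4
1 - R_single = 0.143
(1 - R_single)^n = 0.143^4 = 0.0004
R_parallel = 1 - 0.0004 = 0.9996
Improvement = 0.9996 - 0.857
Improvement = 0.1426

0.1426


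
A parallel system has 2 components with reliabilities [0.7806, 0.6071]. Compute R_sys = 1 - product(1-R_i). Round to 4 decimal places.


Components: [0.7806, 0.6071]
(1 - 0.7806) = 0.2194, running product = 0.2194
(1 - 0.6071) = 0.3929, running product = 0.0862
Product of (1-R_i) = 0.0862
R_sys = 1 - 0.0862 = 0.9138

0.9138


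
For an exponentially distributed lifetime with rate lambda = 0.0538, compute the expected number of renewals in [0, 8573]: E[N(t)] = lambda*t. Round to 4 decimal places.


lambda = 0.0538
t = 8573
E[N(t)] = lambda * t
E[N(t)] = 0.0538 * 8573
E[N(t)] = 461.2274

461.2274


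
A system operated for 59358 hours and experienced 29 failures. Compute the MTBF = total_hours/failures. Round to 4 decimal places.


total_hours = 59358
failures = 29
MTBF = 59358 / 29
MTBF = 2046.8276

2046.8276


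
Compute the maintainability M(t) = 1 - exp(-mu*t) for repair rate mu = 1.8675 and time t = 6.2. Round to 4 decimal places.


mu = 1.8675, t = 6.2
mu * t = 1.8675 * 6.2 = 11.5785
exp(-11.5785) = 0.0
M(t) = 1 - 0.0
M(t) = 1.0

1.0


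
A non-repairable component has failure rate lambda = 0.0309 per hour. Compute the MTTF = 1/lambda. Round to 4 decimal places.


lambda = 0.0309
MTTF = 1 / 0.0309
MTTF = 32.3625

32.3625


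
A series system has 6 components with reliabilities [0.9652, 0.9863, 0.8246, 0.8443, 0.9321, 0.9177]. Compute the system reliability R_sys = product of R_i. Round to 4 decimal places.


Components: [0.9652, 0.9863, 0.8246, 0.8443, 0.9321, 0.9177]
After component 1 (R=0.9652): product = 0.9652
After component 2 (R=0.9863): product = 0.952
After component 3 (R=0.8246): product = 0.785
After component 4 (R=0.8443): product = 0.6628
After component 5 (R=0.9321): product = 0.6178
After component 6 (R=0.9177): product = 0.5669
R_sys = 0.5669

0.5669


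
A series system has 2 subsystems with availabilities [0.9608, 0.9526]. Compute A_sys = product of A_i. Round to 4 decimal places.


Subsystems: [0.9608, 0.9526]
After subsystem 1 (A=0.9608): product = 0.9608
After subsystem 2 (A=0.9526): product = 0.9153
A_sys = 0.9153

0.9153


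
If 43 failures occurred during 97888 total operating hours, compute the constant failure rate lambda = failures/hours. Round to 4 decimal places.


failures = 43
total_hours = 97888
lambda = 43 / 97888
lambda = 0.0004

0.0004


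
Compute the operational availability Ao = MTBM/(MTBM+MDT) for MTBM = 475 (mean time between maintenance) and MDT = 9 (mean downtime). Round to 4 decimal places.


MTBM = 475
MDT = 9
MTBM + MDT = 484
Ao = 475 / 484
Ao = 0.9814

0.9814


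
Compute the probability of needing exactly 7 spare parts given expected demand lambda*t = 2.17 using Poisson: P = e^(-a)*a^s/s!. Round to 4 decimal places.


a = 2.17, s = 7
e^(-a) = e^(-2.17) = 0.1142
a^s = 2.17^7 = 226.5782
s! = 5040
P = 0.1142 * 226.5782 / 5040
P = 0.0051

0.0051


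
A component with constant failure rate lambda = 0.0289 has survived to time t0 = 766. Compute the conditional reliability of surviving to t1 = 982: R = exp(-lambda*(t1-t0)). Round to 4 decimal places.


lambda = 0.0289
t0 = 766, t1 = 982
t1 - t0 = 216
lambda * (t1-t0) = 0.0289 * 216 = 6.2424
R = exp(-6.2424)
R = 0.0019

0.0019


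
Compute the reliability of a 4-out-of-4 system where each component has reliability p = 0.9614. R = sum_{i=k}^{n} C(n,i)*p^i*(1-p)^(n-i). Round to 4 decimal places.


k = 4, n = 4, p = 0.9614
i=4: C(4,4)=1 * 0.9614^4 * 0.0386^0 = 0.8543
R = sum of terms = 0.8543

0.8543


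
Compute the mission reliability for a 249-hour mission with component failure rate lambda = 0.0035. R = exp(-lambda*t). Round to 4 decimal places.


lambda = 0.0035
mission_time = 249
lambda * t = 0.0035 * 249 = 0.8715
R = exp(-0.8715)
R = 0.4183

0.4183


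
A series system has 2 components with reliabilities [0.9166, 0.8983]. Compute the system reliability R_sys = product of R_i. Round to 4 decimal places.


Components: [0.9166, 0.8983]
After component 1 (R=0.9166): product = 0.9166
After component 2 (R=0.8983): product = 0.8234
R_sys = 0.8234

0.8234


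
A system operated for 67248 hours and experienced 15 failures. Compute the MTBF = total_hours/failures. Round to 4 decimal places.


total_hours = 67248
failures = 15
MTBF = 67248 / 15
MTBF = 4483.2

4483.2


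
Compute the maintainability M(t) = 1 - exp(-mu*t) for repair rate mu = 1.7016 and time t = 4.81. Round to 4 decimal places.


mu = 1.7016, t = 4.81
mu * t = 1.7016 * 4.81 = 8.1847
exp(-8.1847) = 0.0003
M(t) = 1 - 0.0003
M(t) = 0.9997

0.9997


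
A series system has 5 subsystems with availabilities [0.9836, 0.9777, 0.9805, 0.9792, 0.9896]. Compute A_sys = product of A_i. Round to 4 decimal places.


Subsystems: [0.9836, 0.9777, 0.9805, 0.9792, 0.9896]
After subsystem 1 (A=0.9836): product = 0.9836
After subsystem 2 (A=0.9777): product = 0.9617
After subsystem 3 (A=0.9805): product = 0.9429
After subsystem 4 (A=0.9792): product = 0.9233
After subsystem 5 (A=0.9896): product = 0.9137
A_sys = 0.9137

0.9137


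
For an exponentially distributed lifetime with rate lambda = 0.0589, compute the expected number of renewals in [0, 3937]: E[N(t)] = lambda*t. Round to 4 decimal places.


lambda = 0.0589
t = 3937
E[N(t)] = lambda * t
E[N(t)] = 0.0589 * 3937
E[N(t)] = 231.8893

231.8893


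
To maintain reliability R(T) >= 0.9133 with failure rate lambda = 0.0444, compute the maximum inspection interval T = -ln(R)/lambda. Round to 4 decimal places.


R_target = 0.9133
lambda = 0.0444
-ln(0.9133) = 0.0907
T = 0.0907 / 0.0444
T = 2.0426

2.0426


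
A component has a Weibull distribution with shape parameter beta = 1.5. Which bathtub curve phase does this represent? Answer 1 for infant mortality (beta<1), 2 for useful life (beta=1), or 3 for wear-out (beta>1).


beta = 1.5
Compare beta to 1:
beta < 1 => infant mortality (phase 1)
beta = 1 => useful life (phase 2)
beta > 1 => wear-out (phase 3)
Since beta = 1.5, this is wear-out (increasing failure rate)
Phase = 3

3


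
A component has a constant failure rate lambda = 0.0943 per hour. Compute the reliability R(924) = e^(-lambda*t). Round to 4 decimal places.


lambda = 0.0943
t = 924
lambda * t = 87.1332
R(t) = e^(-87.1332)
R(t) = 0.0

0.0


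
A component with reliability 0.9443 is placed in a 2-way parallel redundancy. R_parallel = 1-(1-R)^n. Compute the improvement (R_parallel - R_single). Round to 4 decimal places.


R_single = 0.9443, n = 2
1 - R_single = 0.0557
(1 - R_single)^n = 0.0557^2 = 0.0031
R_parallel = 1 - 0.0031 = 0.9969
Improvement = 0.9969 - 0.9443
Improvement = 0.0526

0.0526


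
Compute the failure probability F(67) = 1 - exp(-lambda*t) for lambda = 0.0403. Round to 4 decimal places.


lambda = 0.0403, t = 67
lambda * t = 2.7001
exp(-2.7001) = 0.0672
F(t) = 1 - 0.0672
F(t) = 0.9328

0.9328


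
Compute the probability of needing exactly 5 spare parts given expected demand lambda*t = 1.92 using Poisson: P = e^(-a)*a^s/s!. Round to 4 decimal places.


a = 1.92, s = 5
e^(-a) = e^(-1.92) = 0.1466
a^s = 1.92^5 = 26.0919
s! = 120
P = 0.1466 * 26.0919 / 120
P = 0.0319

0.0319


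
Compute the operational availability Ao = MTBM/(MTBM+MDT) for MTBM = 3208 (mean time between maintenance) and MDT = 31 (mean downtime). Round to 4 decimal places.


MTBM = 3208
MDT = 31
MTBM + MDT = 3239
Ao = 3208 / 3239
Ao = 0.9904

0.9904


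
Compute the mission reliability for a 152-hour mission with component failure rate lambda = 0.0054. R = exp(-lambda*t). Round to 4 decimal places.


lambda = 0.0054
mission_time = 152
lambda * t = 0.0054 * 152 = 0.8208
R = exp(-0.8208)
R = 0.4401

0.4401


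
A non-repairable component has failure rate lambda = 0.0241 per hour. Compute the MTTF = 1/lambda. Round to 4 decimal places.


lambda = 0.0241
MTTF = 1 / 0.0241
MTTF = 41.4938

41.4938


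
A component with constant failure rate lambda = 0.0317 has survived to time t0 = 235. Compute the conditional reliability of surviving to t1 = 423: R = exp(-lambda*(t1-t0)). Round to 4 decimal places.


lambda = 0.0317
t0 = 235, t1 = 423
t1 - t0 = 188
lambda * (t1-t0) = 0.0317 * 188 = 5.9596
R = exp(-5.9596)
R = 0.0026

0.0026


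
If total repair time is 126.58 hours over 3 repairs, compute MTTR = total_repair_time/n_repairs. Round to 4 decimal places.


total_repair_time = 126.58
n_repairs = 3
MTTR = 126.58 / 3
MTTR = 42.1933

42.1933


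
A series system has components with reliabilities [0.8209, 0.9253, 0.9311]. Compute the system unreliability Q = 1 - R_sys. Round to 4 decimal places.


Components: [0.8209, 0.9253, 0.9311]
After component 1: product = 0.8209
After component 2: product = 0.7596
After component 3: product = 0.7072
R_sys = 0.7072
Q = 1 - 0.7072 = 0.2928

0.2928


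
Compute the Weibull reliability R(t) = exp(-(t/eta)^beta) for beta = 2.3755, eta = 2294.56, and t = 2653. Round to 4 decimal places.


beta = 2.3755, eta = 2294.56, t = 2653
t/eta = 2653 / 2294.56 = 1.1562
(t/eta)^beta = 1.1562^2.3755 = 1.4117
R(t) = exp(-1.4117)
R(t) = 0.2437

0.2437


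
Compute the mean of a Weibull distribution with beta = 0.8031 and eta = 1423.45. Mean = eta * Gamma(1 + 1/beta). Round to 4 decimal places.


beta = 0.8031, eta = 1423.45
1/beta = 1.2452
1 + 1/beta = 2.2452
Gamma(2.2452) = 1.1299
Mean = 1423.45 * 1.1299
Mean = 1608.3345

1608.3345


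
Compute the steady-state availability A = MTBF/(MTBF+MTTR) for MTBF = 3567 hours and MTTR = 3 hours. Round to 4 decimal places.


MTBF = 3567
MTTR = 3
MTBF + MTTR = 3570
A = 3567 / 3570
A = 0.9992

0.9992


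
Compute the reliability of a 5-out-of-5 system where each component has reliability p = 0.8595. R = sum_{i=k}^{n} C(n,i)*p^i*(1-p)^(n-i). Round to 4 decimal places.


k = 5, n = 5, p = 0.8595
i=5: C(5,5)=1 * 0.8595^5 * 0.1405^0 = 0.4691
R = sum of terms = 0.4691

0.4691


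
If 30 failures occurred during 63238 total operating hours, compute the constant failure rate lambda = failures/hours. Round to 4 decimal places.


failures = 30
total_hours = 63238
lambda = 30 / 63238
lambda = 0.0005

0.0005


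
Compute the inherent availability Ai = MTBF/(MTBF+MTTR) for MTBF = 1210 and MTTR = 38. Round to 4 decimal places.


MTBF = 1210
MTTR = 38
MTBF + MTTR = 1248
Ai = 1210 / 1248
Ai = 0.9696

0.9696


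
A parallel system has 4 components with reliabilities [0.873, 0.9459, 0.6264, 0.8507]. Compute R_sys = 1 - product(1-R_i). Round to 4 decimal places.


Components: [0.873, 0.9459, 0.6264, 0.8507]
(1 - 0.873) = 0.127, running product = 0.127
(1 - 0.9459) = 0.0541, running product = 0.0069
(1 - 0.6264) = 0.3736, running product = 0.0026
(1 - 0.8507) = 0.1493, running product = 0.0004
Product of (1-R_i) = 0.0004
R_sys = 1 - 0.0004 = 0.9996

0.9996


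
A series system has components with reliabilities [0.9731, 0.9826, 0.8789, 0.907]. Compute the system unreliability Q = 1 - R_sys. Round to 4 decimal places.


Components: [0.9731, 0.9826, 0.8789, 0.907]
After component 1: product = 0.9731
After component 2: product = 0.9562
After component 3: product = 0.8404
After component 4: product = 0.7622
R_sys = 0.7622
Q = 1 - 0.7622 = 0.2378

0.2378


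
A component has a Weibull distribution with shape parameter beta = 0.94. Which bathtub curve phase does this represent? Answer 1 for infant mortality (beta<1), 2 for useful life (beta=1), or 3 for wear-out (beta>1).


beta = 0.94
Compare beta to 1:
beta < 1 => infant mortality (phase 1)
beta = 1 => useful life (phase 2)
beta > 1 => wear-out (phase 3)
Since beta = 0.94, this is infant mortality (decreasing failure rate)
Phase = 1

1


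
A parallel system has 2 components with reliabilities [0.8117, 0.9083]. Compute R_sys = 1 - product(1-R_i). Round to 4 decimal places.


Components: [0.8117, 0.9083]
(1 - 0.8117) = 0.1883, running product = 0.1883
(1 - 0.9083) = 0.0917, running product = 0.0173
Product of (1-R_i) = 0.0173
R_sys = 1 - 0.0173 = 0.9827

0.9827


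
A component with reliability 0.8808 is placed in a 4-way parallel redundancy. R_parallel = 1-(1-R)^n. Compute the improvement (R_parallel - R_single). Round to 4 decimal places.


R_single = 0.8808, n = 4
1 - R_single = 0.1192
(1 - R_single)^n = 0.1192^4 = 0.0002
R_parallel = 1 - 0.0002 = 0.9998
Improvement = 0.9998 - 0.8808
Improvement = 0.119

0.119


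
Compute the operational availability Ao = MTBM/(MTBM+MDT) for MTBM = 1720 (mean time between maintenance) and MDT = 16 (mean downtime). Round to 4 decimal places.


MTBM = 1720
MDT = 16
MTBM + MDT = 1736
Ao = 1720 / 1736
Ao = 0.9908

0.9908


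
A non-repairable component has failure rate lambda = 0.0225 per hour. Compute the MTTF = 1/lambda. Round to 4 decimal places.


lambda = 0.0225
MTTF = 1 / 0.0225
MTTF = 44.4444

44.4444


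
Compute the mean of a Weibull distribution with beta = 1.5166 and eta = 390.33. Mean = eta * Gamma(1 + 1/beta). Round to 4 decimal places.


beta = 1.5166, eta = 390.33
1/beta = 0.6594
1 + 1/beta = 1.6594
Gamma(1.6594) = 0.9016
Mean = 390.33 * 0.9016
Mean = 351.9092

351.9092


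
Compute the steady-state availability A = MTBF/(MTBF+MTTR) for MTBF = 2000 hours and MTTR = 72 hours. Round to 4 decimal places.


MTBF = 2000
MTTR = 72
MTBF + MTTR = 2072
A = 2000 / 2072
A = 0.9653

0.9653


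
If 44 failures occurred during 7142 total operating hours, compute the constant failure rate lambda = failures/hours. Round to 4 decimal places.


failures = 44
total_hours = 7142
lambda = 44 / 7142
lambda = 0.0062

0.0062


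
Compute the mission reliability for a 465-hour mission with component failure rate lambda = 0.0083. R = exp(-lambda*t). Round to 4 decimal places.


lambda = 0.0083
mission_time = 465
lambda * t = 0.0083 * 465 = 3.8595
R = exp(-3.8595)
R = 0.0211

0.0211


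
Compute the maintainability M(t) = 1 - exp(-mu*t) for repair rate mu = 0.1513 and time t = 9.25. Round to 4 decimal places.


mu = 0.1513, t = 9.25
mu * t = 0.1513 * 9.25 = 1.3995
exp(-1.3995) = 0.2467
M(t) = 1 - 0.2467
M(t) = 0.7533

0.7533


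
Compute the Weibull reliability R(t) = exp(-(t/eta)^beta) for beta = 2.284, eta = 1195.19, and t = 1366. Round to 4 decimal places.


beta = 2.284, eta = 1195.19, t = 1366
t/eta = 1366 / 1195.19 = 1.1429
(t/eta)^beta = 1.1429^2.284 = 1.3568
R(t) = exp(-1.3568)
R(t) = 0.2575

0.2575


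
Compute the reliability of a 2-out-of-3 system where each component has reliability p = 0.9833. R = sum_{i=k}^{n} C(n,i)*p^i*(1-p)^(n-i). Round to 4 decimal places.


k = 2, n = 3, p = 0.9833
i=2: C(3,2)=3 * 0.9833^2 * 0.0167^1 = 0.0484
i=3: C(3,3)=1 * 0.9833^3 * 0.0167^0 = 0.9507
R = sum of terms = 0.9992

0.9992


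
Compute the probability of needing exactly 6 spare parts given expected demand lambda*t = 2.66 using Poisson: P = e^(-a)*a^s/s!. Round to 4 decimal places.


a = 2.66, s = 6
e^(-a) = e^(-2.66) = 0.0699
a^s = 2.66^6 = 354.2337
s! = 720
P = 0.0699 * 354.2337 / 720
P = 0.0344

0.0344


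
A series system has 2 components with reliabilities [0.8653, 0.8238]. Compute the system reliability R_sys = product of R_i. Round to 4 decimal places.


Components: [0.8653, 0.8238]
After component 1 (R=0.8653): product = 0.8653
After component 2 (R=0.8238): product = 0.7128
R_sys = 0.7128

0.7128


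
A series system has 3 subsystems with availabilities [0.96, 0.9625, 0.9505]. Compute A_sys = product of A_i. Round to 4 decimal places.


Subsystems: [0.96, 0.9625, 0.9505]
After subsystem 1 (A=0.96): product = 0.96
After subsystem 2 (A=0.9625): product = 0.924
After subsystem 3 (A=0.9505): product = 0.8783
A_sys = 0.8783

0.8783


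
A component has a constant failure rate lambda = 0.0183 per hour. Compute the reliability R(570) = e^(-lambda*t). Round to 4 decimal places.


lambda = 0.0183
t = 570
lambda * t = 10.431
R(t) = e^(-10.431)
R(t) = 0.0

0.0


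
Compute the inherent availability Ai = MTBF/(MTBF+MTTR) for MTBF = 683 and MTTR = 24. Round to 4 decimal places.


MTBF = 683
MTTR = 24
MTBF + MTTR = 707
Ai = 683 / 707
Ai = 0.9661

0.9661
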